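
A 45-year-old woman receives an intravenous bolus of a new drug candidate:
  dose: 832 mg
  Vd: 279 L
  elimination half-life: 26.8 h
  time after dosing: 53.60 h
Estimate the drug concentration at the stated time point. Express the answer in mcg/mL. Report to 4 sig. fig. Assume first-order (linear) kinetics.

0.7455 mcg/mL

C₀ = Dose / Vd = 832.0 / 279 = 2.982 mg/L
k = ln2 / t½ = 0.693147 / 26.8 = 0.02586 h⁻¹
t / t½ = 53.60 / 26.8 = 2 half-lives
C = C₀ × (1/2)^2 = 2.982 × 0.2500 = 0.7455 mg/L
(0.7455 mg/L = 0.7455 mcg/mL)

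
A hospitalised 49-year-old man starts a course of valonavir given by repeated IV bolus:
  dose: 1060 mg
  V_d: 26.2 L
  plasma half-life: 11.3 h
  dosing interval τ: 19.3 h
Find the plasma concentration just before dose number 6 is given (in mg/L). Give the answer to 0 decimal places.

18 mg/L

C₀ per dose = Dose / Vd = 1060 / 26.2 = 40.46 mg/L
k = ln2 / t½ = 0.693147 / 11.3 = 0.06134 h⁻¹
Fraction remaining after one interval: r = e^(−kτ) = e^(−0.06134 × 19.3) = 0.3061
Before dose 6, 5 doses have been given (aged 1τ, 2τ, 3τ, 4τ, 5τ).
C_trough = C₀ × (r + r² + … + r^5) = C₀ × r(1−r^5)/(1−r)
        = 40.46 × 0.3061 × (1 − 0.002687) / (1 − 0.3061) = 17.80 mg/L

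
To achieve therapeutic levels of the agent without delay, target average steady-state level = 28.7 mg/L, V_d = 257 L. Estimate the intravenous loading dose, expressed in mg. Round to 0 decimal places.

7376 mg

LD = Css × Vd = 28.7 × 257 = 7376 mg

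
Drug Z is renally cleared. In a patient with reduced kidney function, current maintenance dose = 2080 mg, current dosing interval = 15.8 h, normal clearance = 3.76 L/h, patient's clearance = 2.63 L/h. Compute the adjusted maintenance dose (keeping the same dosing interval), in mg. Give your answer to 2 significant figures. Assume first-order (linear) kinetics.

To keep the same average steady-state level, dosing rate must scale with clearance.
CL ratio = 2.63 / 3.76 = 0.6995
New dose (same interval) = 2080 × 0.6995 = 1455 mg

1500 mg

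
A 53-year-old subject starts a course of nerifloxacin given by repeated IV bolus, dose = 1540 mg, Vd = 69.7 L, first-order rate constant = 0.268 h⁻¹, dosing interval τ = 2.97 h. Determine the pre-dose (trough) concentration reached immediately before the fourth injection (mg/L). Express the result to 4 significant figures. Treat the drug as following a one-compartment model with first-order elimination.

16.49 mg/L

C₀ per dose = Dose / Vd = 1540 / 69.7 = 22.09 mg/L
Fraction remaining after one interval: r = e^(−kτ) = e^(−0.2680 × 2.97) = 0.4511
Before dose 4, 3 doses have been given (aged 1τ, 2τ, 3τ).
C_trough = C₀ × (r + r² + … + r^3) = C₀ × r(1−r^3)/(1−r)
        = 22.09 × 0.4511 × (1 − 0.09179) / (1 − 0.4511) = 16.49 mg/L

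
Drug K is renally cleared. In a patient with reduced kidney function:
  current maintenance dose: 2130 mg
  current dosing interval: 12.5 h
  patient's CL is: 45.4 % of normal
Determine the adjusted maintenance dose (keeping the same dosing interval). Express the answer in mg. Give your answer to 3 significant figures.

To keep the same average steady-state level, dosing rate must scale with clearance.
CL ratio = 45.4 / 100 = 0.4540
New dose (same interval) = 2130 × 0.4540 = 967.0 mg

967 mg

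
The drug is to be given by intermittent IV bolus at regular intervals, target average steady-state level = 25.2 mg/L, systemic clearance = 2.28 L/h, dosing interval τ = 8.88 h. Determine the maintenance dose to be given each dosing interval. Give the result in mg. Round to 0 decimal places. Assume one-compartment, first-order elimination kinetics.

At steady state, Dose/τ = Css × CL.
Dose = Css × CL × τ = 25.2 × 2.280 × 8.88 = 510.2 mg

510 mg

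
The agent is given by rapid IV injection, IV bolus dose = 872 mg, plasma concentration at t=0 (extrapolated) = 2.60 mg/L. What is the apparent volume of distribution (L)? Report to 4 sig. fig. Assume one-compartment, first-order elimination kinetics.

Vd = Dose / C₀ = 872.0 / 2.60 = 335.4 L

335.4 L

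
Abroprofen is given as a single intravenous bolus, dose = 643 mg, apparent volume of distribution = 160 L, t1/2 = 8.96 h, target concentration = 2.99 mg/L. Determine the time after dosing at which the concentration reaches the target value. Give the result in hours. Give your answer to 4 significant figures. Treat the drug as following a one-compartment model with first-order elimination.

3.822 h

C₀ = Dose / Vd = 643.0 / 160 = 4.019 mg/L
k = ln2 / t½ = 0.693147 / 8.96 = 0.07736 h⁻¹
t = ln(C₀ / C) / k = ln(4.019 / 2.99) / 0.07736
  = ln(1.344) / 0.07736 = 0.2957 / 0.07736 = 3.822 h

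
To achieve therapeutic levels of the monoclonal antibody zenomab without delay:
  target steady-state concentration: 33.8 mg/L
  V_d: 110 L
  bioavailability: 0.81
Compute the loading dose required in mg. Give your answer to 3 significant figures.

LD = Css × Vd / F = 33.8 × 110 / 0.81 = 4590 mg

4590 mg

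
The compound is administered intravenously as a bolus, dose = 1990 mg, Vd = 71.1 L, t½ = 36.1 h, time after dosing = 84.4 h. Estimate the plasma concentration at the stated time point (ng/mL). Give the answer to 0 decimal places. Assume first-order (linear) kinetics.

5536 ng/mL

C₀ = Dose / Vd = 1990 / 71.1 = 27.99 mg/L
k = ln2 / t½ = 0.693147 / 36.1 = 0.01920 h⁻¹
C = C₀ · e^(−k·t) = 27.99 × e^(−0.01920 × 84.4)
  = 27.99 × 0.1978 = 5.536 mg/L
Convert: 5.536 mg/L × 1000 = 5536 ng/mL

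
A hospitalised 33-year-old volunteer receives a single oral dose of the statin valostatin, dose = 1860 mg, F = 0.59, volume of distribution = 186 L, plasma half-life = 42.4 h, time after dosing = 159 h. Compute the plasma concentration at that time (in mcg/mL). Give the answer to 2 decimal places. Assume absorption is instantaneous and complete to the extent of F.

Amount reaching circulation = F × Dose = 0.59 × 1860 = 1097 mg
C₀ = F·Dose / Vd = 1097 / 186 = 5.898 mg/L
k = ln2 / t½ = 0.693147 / 42.4 = 0.01635 h⁻¹
C = C₀ · e^(−k·t) = 5.898 × e^(−0.01635 × 159)
  = 5.898 × 0.07430 = 0.4382 mg/L
(0.4382 mg/L = 0.4382 mcg/mL)

0.44 mcg/mL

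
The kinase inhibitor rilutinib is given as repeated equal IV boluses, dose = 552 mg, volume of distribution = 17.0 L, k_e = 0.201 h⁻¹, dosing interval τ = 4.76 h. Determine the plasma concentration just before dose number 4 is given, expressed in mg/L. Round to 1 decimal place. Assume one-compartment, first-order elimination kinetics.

19.1 mg/L

C₀ per dose = Dose / Vd = 552 / 17.0 = 32.47 mg/L
Fraction remaining after one interval: r = e^(−kτ) = e^(−0.2010 × 4.76) = 0.3841
Before dose 4, 3 doses have been given (aged 1τ, 2τ, 3τ).
C_trough = C₀ × (r + r² + … + r^3) = C₀ × r(1−r^3)/(1−r)
        = 32.47 × 0.3841 × (1 − 0.05667) / (1 − 0.3841) = 19.10 mg/L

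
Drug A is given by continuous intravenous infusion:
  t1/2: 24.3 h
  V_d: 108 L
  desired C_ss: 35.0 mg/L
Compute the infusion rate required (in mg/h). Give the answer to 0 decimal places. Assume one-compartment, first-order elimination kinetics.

k = ln2 / t½ = 0.693147 / 24.3 = 0.02852 h⁻¹
CL = k × Vd = 0.02852 × 108 = 3.080 L/h
At steady state, infusion rate R₀ = Css × CL = 35.0 × 3.080 = 107.8 mg/h

108 mg/h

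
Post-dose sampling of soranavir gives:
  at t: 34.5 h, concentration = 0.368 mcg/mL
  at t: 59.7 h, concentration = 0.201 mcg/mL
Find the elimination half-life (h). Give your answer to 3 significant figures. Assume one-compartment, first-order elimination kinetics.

k = ln(C₁/C₂) / (t₂ − t₁) = ln(0.368/0.201) / (59.7 − 34.5)
  = 0.6048 / 25.20 = 0.02400 h⁻¹
t½ = ln2 / k = 0.693147 / 0.02400 = 28.88 h

28.9 h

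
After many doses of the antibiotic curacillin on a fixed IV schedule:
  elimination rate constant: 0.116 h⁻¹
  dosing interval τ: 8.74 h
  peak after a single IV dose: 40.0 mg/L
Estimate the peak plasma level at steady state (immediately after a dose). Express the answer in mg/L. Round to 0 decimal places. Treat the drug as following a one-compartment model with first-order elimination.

e^(−kτ) = e^(−0.1160 × 8.74) = 0.3628
Accumulation ratio R = 1 / (1 − e^(−kτ)) = 1 / (1 − 0.3628) = 1.569
Steady-state peak = C₀ × R = 40.0 × 1.569 = 62.76 mg/L

63 mg/L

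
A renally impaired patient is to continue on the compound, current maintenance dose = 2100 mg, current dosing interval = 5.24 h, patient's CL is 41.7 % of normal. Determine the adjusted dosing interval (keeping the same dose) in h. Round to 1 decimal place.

To keep the same average steady-state level, dosing rate must scale with clearance.
CL ratio = 41.7 / 100 = 0.4170
New interval (same dose) = 5.24 / 0.4170 = 12.57 h

12.6 h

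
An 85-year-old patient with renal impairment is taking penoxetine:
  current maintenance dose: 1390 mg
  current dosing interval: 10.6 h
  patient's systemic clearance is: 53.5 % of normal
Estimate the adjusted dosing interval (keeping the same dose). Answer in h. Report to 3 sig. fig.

19.8 h

To keep the same average steady-state level, dosing rate must scale with clearance.
CL ratio = 53.5 / 100 = 0.5350
New interval (same dose) = 10.6 / 0.5350 = 19.81 h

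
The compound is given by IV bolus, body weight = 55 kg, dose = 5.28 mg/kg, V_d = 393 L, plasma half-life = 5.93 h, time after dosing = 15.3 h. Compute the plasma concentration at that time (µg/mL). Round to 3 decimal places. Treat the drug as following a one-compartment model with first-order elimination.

0.124 µg/mL

Total dose = 5.28 × 55 = 290.4 mg
C₀ = Dose / Vd = 290.4 / 393 = 0.7389 mg/L
k = ln2 / t½ = 0.693147 / 5.93 = 0.1169 h⁻¹
C = C₀ · e^(−k·t) = 0.7389 × e^(−0.1169 × 15.3)
  = 0.7389 × 0.1672 = 0.1235 mg/L
(0.1235 mg/L = 0.1235 µg/mL)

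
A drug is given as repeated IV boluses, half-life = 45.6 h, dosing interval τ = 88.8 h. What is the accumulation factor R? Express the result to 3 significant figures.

k = ln2 / t½ = 0.693147 / 45.6 = 0.01520 h⁻¹
e^(−kτ) = e^(−0.01520 × 88.8) = 0.2593
Accumulation ratio R = 1 / (1 − e^(−kτ)) = 1 / (1 − 0.2593) = 1.350

1.35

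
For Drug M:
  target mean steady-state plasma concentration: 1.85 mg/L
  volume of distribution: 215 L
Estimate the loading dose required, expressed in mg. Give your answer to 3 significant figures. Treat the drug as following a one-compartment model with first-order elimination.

398 mg

LD = Css × Vd = 1.85 × 215 = 397.8 mg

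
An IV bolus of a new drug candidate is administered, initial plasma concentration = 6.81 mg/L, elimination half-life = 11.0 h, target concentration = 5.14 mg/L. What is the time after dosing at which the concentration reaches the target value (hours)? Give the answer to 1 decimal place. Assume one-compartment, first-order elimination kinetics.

k = ln2 / t½ = 0.693147 / 11.0 = 0.06301 h⁻¹
t = ln(C₀ / C) / k = ln(6.810 / 5.14) / 0.06301
  = ln(1.325) / 0.06301 = 0.2814 / 0.06301 = 4.466 h

4.5 h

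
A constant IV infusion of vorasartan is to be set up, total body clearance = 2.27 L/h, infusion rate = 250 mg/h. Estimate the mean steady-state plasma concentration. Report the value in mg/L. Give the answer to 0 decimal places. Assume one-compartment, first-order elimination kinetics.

At steady state Css = R₀ / CL = 250 / 2.270 = 110.1 mg/L

110 mg/L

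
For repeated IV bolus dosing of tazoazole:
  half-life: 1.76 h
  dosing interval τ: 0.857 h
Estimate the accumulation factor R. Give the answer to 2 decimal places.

k = ln2 / t½ = 0.693147 / 1.76 = 0.3938 h⁻¹
e^(−kτ) = e^(−0.3938 × 0.857) = 0.7136
Accumulation ratio R = 1 / (1 − e^(−kτ)) = 1 / (1 − 0.7136) = 3.492

3.49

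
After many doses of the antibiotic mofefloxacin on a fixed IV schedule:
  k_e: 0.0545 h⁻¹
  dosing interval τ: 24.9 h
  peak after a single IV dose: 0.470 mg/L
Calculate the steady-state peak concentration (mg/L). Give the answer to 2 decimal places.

0.63 mg/L

e^(−kτ) = e^(−0.05450 × 24.9) = 0.2574
Accumulation ratio R = 1 / (1 − e^(−kτ)) = 1 / (1 − 0.2574) = 1.347
Steady-state peak = C₀ × R = 0.470 × 1.347 = 0.6331 mg/L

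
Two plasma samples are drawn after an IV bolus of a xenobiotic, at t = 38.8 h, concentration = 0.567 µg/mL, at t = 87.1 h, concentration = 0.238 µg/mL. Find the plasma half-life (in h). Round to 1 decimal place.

38.6 h

k = ln(C₁/C₂) / (t₂ − t₁) = ln(0.567/0.238) / (87.1 − 38.8)
  = 0.8681 / 48.30 = 0.01797 h⁻¹
t½ = ln2 / k = 0.693147 / 0.01797 = 38.57 h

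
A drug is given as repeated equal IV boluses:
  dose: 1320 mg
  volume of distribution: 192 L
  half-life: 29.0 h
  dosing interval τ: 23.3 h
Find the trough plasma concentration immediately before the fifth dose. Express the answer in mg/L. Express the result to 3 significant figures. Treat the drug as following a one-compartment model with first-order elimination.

8.23 mg/L

C₀ per dose = Dose / Vd = 1320 / 192 = 6.875 mg/L
k = ln2 / t½ = 0.693147 / 29.0 = 0.02390 h⁻¹
Fraction remaining after one interval: r = e^(−kτ) = e^(−0.02390 × 23.3) = 0.5730
Before dose 5, 4 doses have been given (aged 1τ, 2τ, 3τ, 4τ).
C_trough = C₀ × (r + r² + … + r^4) = C₀ × r(1−r^4)/(1−r)
        = 6.875 × 0.5730 × (1 − 0.1078) / (1 − 0.5730) = 8.231 mg/L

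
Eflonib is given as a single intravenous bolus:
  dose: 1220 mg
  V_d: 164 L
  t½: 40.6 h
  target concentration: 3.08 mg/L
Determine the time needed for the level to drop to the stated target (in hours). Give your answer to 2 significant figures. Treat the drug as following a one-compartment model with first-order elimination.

C₀ = Dose / Vd = 1220 / 164 = 7.439 mg/L
k = ln2 / t½ = 0.693147 / 40.6 = 0.01707 h⁻¹
t = ln(C₀ / C) / k = ln(7.439 / 3.08) / 0.01707
  = ln(2.415) / 0.01707 = 0.8817 / 0.01707 = 51.65 h

52 h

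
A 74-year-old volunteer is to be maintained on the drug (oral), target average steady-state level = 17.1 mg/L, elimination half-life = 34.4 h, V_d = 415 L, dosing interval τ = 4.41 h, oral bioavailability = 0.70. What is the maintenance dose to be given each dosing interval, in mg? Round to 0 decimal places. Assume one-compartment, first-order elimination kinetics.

k = ln2 / t½ = 0.693147 / 34.4 = 0.02015 h⁻¹
CL = k × Vd = 0.02015 × 415 = 8.362 L/h
At steady state, F × (Dose/τ) = Css × CL.
Dose = Css × CL × τ / F = 17.1 × 8.362 × 4.41 / 0.70 = 900.8 mg

901 mg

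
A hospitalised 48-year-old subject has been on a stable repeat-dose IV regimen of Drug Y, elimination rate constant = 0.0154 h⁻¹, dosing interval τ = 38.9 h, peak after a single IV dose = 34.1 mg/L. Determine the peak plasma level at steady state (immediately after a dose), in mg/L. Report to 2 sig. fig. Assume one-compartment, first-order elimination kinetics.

e^(−kτ) = e^(−0.01540 × 38.9) = 0.5493
Accumulation ratio R = 1 / (1 − e^(−kτ)) = 1 / (1 − 0.5493) = 2.219
Steady-state peak = C₀ × R = 34.1 × 2.219 = 75.67 mg/L

76 mg/L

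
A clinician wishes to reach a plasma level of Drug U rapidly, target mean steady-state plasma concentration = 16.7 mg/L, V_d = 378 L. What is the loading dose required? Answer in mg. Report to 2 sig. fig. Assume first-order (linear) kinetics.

LD = Css × Vd = 16.7 × 378 = 6313 mg

6300 mg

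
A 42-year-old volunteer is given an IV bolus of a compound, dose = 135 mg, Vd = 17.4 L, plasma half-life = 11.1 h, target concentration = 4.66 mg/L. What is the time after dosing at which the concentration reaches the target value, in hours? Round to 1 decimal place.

8.2 h

C₀ = Dose / Vd = 135.0 / 17.4 = 7.759 mg/L
k = ln2 / t½ = 0.693147 / 11.1 = 0.06245 h⁻¹
t = ln(C₀ / C) / k = ln(7.759 / 4.66) / 0.06245
  = ln(1.665) / 0.06245 = 0.5098 / 0.06245 = 8.163 h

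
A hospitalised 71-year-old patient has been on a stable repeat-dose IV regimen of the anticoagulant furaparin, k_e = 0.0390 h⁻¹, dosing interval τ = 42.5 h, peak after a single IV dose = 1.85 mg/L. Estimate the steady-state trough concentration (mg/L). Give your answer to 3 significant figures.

e^(−kτ) = e^(−0.03900 × 42.5) = 0.1906
Accumulation ratio R = 1 / (1 − e^(−kτ)) = 1 / (1 − 0.1906) = 1.235
Steady-state trough = C₀ × R × e^(−kτ) = 1.85 × 1.235 × 0.1906 = 0.4355 mg/L

0.436 mg/L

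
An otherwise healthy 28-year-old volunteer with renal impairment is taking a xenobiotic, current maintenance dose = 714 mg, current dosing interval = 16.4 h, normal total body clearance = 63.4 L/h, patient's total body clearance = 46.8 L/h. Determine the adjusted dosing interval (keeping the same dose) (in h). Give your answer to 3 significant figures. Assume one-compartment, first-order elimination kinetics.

To keep the same average steady-state level, dosing rate must scale with clearance.
CL ratio = 46.8 / 63.4 = 0.7382
New interval (same dose) = 16.4 / 0.7382 = 22.22 h

22.2 h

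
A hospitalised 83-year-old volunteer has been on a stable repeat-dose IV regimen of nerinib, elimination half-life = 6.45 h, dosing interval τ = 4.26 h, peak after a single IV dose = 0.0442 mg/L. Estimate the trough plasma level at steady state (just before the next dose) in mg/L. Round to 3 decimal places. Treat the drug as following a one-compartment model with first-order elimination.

0.076 mg/L

k = ln2 / t½ = 0.693147 / 6.45 = 0.1075 h⁻¹
e^(−kτ) = e^(−0.1075 × 4.26) = 0.6326
Accumulation ratio R = 1 / (1 − e^(−kτ)) = 1 / (1 − 0.6326) = 2.722
Steady-state trough = C₀ × R × e^(−kτ) = 0.0442 × 2.722 × 0.6326 = 0.07611 mg/L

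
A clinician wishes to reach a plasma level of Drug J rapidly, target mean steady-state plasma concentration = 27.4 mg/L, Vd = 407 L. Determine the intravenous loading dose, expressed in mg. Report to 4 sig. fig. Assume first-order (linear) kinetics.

11150 mg

LD = Css × Vd = 27.4 × 407 = 11150 mg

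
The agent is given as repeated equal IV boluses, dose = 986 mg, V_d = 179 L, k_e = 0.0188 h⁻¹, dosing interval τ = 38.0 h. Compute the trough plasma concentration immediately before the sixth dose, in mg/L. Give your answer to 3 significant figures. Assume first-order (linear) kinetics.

5.13 mg/L

C₀ per dose = Dose / Vd = 986 / 179 = 5.508 mg/L
Fraction remaining after one interval: r = e^(−kτ) = e^(−0.01880 × 38.0) = 0.4895
Before dose 6, 5 doses have been given (aged 1τ, 2τ, 3τ, 4τ, 5τ).
C_trough = C₀ × (r + r² + … + r^5) = C₀ × r(1−r^5)/(1−r)
        = 5.508 × 0.4895 × (1 − 0.02810) / (1 − 0.4895) = 5.133 mg/L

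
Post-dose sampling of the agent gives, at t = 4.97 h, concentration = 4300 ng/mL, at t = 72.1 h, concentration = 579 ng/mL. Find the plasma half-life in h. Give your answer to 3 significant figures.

23.2 h

k = ln(C₁/C₂) / (t₂ − t₁) = ln(4300/579) / (72.1 − 4.97)
  = 2.005 / 67.13 = 0.02987 h⁻¹
t½ = ln2 / k = 0.693147 / 0.02987 = 23.21 h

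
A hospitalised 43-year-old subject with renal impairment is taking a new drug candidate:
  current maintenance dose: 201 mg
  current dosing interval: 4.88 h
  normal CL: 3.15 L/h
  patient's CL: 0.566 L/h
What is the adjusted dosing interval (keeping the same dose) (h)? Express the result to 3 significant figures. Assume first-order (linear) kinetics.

27.2 h

To keep the same average steady-state level, dosing rate must scale with clearance.
CL ratio = 0.566 / 3.15 = 0.1797
New interval (same dose) = 4.88 / 0.1797 = 27.16 h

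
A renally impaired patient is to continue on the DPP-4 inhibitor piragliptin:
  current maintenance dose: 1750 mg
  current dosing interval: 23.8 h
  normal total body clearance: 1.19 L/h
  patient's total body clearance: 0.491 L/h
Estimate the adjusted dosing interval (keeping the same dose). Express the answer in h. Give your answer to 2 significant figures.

To keep the same average steady-state level, dosing rate must scale with clearance.
CL ratio = 0.491 / 1.19 = 0.4126
New interval (same dose) = 23.8 / 0.4126 = 57.68 h

58 h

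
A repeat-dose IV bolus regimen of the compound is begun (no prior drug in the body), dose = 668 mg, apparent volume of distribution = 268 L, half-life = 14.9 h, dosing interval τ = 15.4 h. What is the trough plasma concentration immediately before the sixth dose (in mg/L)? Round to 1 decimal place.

2.3 mg/L

C₀ per dose = Dose / Vd = 668 / 268 = 2.493 mg/L
k = ln2 / t½ = 0.693147 / 14.9 = 0.04652 h⁻¹
Fraction remaining after one interval: r = e^(−kτ) = e^(−0.04652 × 15.4) = 0.4885
Before dose 6, 5 doses have been given (aged 1τ, 2τ, 3τ, 4τ, 5τ).
C_trough = C₀ × (r + r² + … + r^5) = C₀ × r(1−r^5)/(1−r)
        = 2.493 × 0.4885 × (1 − 0.02782) / (1 − 0.4885) = 2.315 mg/L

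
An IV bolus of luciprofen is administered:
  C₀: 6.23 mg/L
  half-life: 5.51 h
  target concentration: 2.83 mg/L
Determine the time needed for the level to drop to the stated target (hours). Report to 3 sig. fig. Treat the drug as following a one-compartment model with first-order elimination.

6.27 h

k = ln2 / t½ = 0.693147 / 5.51 = 0.1258 h⁻¹
t = ln(C₀ / C) / k = ln(6.230 / 2.83) / 0.1258
  = ln(2.201) / 0.1258 = 0.7889 / 0.1258 = 6.271 h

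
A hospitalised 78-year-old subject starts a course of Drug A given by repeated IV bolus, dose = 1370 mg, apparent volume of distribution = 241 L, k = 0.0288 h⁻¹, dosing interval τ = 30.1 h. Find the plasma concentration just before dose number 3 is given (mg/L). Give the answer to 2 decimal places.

3.39 mg/L

C₀ per dose = Dose / Vd = 1370 / 241 = 5.685 mg/L
Fraction remaining after one interval: r = e^(−kτ) = e^(−0.02880 × 30.1) = 0.4203
Before dose 3, 2 doses have been given (aged 1τ, 2τ).
C_trough = C₀ × (r + r²) = 5.685 × (0.4203 + 0.1767) = 3.394 mg/L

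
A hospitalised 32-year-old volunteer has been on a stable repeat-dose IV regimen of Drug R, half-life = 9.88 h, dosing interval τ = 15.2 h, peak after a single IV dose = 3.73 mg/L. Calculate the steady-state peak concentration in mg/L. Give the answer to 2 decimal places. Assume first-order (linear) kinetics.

5.69 mg/L

k = ln2 / t½ = 0.693147 / 9.88 = 0.07016 h⁻¹
e^(−kτ) = e^(−0.07016 × 15.2) = 0.3442
Accumulation ratio R = 1 / (1 − e^(−kτ)) = 1 / (1 − 0.3442) = 1.525
Steady-state peak = C₀ × R = 3.73 × 1.525 = 5.688 mg/L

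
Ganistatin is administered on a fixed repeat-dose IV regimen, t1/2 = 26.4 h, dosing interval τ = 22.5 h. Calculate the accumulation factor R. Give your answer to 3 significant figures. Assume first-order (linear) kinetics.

2.24

k = ln2 / t½ = 0.693147 / 26.4 = 0.02626 h⁻¹
e^(−kτ) = e^(−0.02626 × 22.5) = 0.5539
Accumulation ratio R = 1 / (1 − e^(−kτ)) = 1 / (1 − 0.5539) = 2.242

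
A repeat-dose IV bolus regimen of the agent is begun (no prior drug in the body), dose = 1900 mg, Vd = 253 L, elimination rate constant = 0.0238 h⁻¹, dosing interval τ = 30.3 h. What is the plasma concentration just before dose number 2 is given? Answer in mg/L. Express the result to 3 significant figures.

3.65 mg/L

C₀ per dose = Dose / Vd = 1900 / 253 = 7.510 mg/L
Fraction remaining after one interval: r = e^(−kτ) = e^(−0.02380 × 30.3) = 0.4862
Before dose 2, 1 dose has been given (aged 1τ).
C_trough = C₀ × r = 7.510 × 0.4862 = 3.651 mg/L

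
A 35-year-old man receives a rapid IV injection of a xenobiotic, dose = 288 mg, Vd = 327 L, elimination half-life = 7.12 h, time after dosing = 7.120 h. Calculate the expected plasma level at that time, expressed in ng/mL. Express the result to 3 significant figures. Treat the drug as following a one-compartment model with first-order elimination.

440 ng/mL

C₀ = Dose / Vd = 288.0 / 327 = 0.8807 mg/L
k = ln2 / t½ = 0.693147 / 7.12 = 0.09735 h⁻¹
t / t½ = 7.120 / 7.12 = 1 half-lives
C = C₀ × (1/2)^1 = 0.8807 × 0.5000 = 0.4404 mg/L
Convert: 0.4404 mg/L × 1000 = 440.4 ng/mL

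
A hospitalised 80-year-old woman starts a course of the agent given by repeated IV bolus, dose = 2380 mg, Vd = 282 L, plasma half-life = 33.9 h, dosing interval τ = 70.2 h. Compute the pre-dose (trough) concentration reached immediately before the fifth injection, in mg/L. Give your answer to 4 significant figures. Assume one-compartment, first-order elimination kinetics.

2.628 mg/L

C₀ per dose = Dose / Vd = 2380 / 282 = 8.440 mg/L
k = ln2 / t½ = 0.693147 / 33.9 = 0.02045 h⁻¹
Fraction remaining after one interval: r = e^(−kτ) = e^(−0.02045 × 70.2) = 0.2380
Before dose 5, 4 doses have been given (aged 1τ, 2τ, 3τ, 4τ).
C_trough = C₀ × (r + r² + … + r^4) = C₀ × r(1−r^4)/(1−r)
        = 8.440 × 0.2380 × (1 − 0.003209) / (1 − 0.2380) = 2.628 mg/L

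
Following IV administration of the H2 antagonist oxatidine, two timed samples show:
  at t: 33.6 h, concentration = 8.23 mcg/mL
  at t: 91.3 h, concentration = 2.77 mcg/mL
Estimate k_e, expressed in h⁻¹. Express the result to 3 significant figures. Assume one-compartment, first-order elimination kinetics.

k = ln(C₁/C₂) / (t₂ − t₁) = ln(8.23/2.77) / (91.3 − 33.6)
  = 1.089 / 57.70 = 0.01887 h⁻¹

0.0189 h⁻¹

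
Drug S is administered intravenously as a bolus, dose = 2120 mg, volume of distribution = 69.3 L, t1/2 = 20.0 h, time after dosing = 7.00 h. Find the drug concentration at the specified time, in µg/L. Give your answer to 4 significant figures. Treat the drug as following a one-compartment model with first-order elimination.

C₀ = Dose / Vd = 2120 / 69.3 = 30.59 mg/L
k = ln2 / t½ = 0.693147 / 20.0 = 0.03466 h⁻¹
C = C₀ · e^(−k·t) = 30.59 × e^(−0.03466 × 7.00)
  = 30.59 × 0.7846 = 24.00 mg/L
Convert: 24.00 mg/L × 1000 = 24000 µg/L

24000 µg/L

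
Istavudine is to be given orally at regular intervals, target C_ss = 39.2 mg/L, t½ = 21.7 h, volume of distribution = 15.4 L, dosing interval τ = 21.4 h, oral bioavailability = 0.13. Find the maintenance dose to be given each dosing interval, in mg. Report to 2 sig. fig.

3200 mg

k = ln2 / t½ = 0.693147 / 21.7 = 0.03194 h⁻¹
CL = k × Vd = 0.03194 × 15.4 = 0.4919 L/h
At steady state, F × (Dose/τ) = Css × CL.
Dose = Css × CL × τ / F = 39.2 × 0.4919 × 21.4 / 0.13 = 3174 mg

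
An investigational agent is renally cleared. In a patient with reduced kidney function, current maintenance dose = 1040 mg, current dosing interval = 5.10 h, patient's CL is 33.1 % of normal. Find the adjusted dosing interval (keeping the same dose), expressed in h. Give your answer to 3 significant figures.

To keep the same average steady-state level, dosing rate must scale with clearance.
CL ratio = 33.1 / 100 = 0.3310
New interval (same dose) = 5.10 / 0.3310 = 15.41 h

15.4 h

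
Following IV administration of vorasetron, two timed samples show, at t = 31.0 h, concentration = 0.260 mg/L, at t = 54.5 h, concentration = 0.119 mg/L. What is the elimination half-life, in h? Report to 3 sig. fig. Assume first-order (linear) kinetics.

k = ln(C₁/C₂) / (t₂ − t₁) = ln(0.260/0.119) / (54.5 − 31.0)
  = 0.7816 / 23.50 = 0.03326 h⁻¹
t½ = ln2 / k = 0.693147 / 0.03326 = 20.84 h

20.8 h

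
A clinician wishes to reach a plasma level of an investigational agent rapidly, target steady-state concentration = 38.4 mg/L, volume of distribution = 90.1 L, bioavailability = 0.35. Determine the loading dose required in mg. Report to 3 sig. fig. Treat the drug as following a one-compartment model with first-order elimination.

9890 mg

LD = Css × Vd / F = 38.4 × 90.1 / 0.35 = 9885 mg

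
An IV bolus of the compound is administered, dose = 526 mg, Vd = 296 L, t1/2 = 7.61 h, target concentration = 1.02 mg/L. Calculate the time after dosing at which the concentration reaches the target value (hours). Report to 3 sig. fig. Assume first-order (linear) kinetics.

6.09 h

C₀ = Dose / Vd = 526.0 / 296 = 1.777 mg/L
k = ln2 / t½ = 0.693147 / 7.61 = 0.09108 h⁻¹
t = ln(C₀ / C) / k = ln(1.777 / 1.02) / 0.09108
  = ln(1.742) / 0.09108 = 0.5550 / 0.09108 = 6.094 h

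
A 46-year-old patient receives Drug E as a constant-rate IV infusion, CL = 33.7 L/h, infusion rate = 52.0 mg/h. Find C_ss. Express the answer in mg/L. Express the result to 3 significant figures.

At steady state Css = R₀ / CL = 52.0 / 33.70 = 1.543 mg/L

1.54 mg/L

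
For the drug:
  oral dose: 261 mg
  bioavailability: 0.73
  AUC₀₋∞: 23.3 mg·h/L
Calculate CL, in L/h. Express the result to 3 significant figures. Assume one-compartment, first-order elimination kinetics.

CL = F·Dose / AUC = 0.73 × 261 / 23.3 = 8.177 L/h

8.18 L/h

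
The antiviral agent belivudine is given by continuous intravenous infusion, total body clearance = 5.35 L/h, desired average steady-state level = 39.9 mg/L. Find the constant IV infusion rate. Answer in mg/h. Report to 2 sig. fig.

210 mg/h

At steady state, infusion rate R₀ = Css × CL = 39.9 × 5.350 = 213.5 mg/h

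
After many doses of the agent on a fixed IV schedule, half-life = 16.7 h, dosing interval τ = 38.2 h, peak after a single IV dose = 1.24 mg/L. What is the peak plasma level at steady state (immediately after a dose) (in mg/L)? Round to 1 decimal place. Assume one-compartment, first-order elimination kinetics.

1.6 mg/L

k = ln2 / t½ = 0.693147 / 16.7 = 0.04151 h⁻¹
e^(−kτ) = e^(−0.04151 × 38.2) = 0.2048
Accumulation ratio R = 1 / (1 − e^(−kτ)) = 1 / (1 − 0.2048) = 1.258
Steady-state peak = C₀ × R = 1.24 × 1.258 = 1.560 mg/L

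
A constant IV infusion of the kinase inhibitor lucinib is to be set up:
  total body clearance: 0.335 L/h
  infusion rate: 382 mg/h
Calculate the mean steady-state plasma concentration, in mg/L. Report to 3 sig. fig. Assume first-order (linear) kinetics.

At steady state Css = R₀ / CL = 382 / 0.3350 = 1140 mg/L

1140 mg/L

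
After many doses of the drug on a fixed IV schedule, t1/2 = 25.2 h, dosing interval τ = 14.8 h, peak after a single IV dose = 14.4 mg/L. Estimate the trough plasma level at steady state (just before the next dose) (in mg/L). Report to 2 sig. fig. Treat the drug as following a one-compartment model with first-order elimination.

k = ln2 / t½ = 0.693147 / 25.2 = 0.02751 h⁻¹
e^(−kτ) = e^(−0.02751 × 14.8) = 0.6655
Accumulation ratio R = 1 / (1 − e^(−kτ)) = 1 / (1 − 0.6655) = 2.990
Steady-state trough = C₀ × R × e^(−kτ) = 14.4 × 2.990 × 0.6655 = 28.65 mg/L

29 mg/L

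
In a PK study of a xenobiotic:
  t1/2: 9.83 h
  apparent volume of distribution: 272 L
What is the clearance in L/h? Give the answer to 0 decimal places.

19 L/h

k = ln2 / t½ = 0.693147 / 9.83 = 0.07051 h⁻¹
CL = k × Vd = 0.07051 × 272 = 19.18 L/h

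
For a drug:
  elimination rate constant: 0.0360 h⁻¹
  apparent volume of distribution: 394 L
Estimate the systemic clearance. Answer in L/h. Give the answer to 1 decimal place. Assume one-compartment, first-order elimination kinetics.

CL = k × Vd = 0.0360 × 394 = 14.18 L/h

14.2 L/h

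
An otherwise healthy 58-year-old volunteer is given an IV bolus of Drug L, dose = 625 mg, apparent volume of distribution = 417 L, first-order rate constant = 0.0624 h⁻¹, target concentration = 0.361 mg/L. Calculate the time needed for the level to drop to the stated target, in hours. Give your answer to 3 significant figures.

22.8 h

C₀ = Dose / Vd = 625.0 / 417 = 1.499 mg/L
t = ln(C₀ / C) / k = ln(1.499 / 0.361) / 0.06240
  = ln(4.152) / 0.06240 = 1.424 / 0.06240 = 22.82 h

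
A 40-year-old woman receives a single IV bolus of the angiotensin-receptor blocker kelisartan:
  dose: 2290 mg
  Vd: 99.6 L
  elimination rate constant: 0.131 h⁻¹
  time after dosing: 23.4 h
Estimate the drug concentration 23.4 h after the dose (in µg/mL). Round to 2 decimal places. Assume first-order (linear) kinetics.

1.07 µg/mL

C₀ = Dose / Vd = 2290 / 99.6 = 22.99 mg/L
C = C₀ · e^(−k·t) = 22.99 × e^(−0.1310 × 23.4)
  = 22.99 × 0.04664 = 1.072 mg/L
(1.072 mg/L = 1.072 µg/mL)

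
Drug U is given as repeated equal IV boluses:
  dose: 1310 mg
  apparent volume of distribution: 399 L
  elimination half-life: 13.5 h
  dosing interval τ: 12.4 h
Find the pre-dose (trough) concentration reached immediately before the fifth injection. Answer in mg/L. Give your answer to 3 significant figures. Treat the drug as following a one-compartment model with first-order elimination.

3.40 mg/L

C₀ per dose = Dose / Vd = 1310 / 399 = 3.283 mg/L
k = ln2 / t½ = 0.693147 / 13.5 = 0.05134 h⁻¹
Fraction remaining after one interval: r = e^(−kτ) = e^(−0.05134 × 12.4) = 0.5291
Before dose 5, 4 doses have been given (aged 1τ, 2τ, 3τ, 4τ).
C_trough = C₀ × (r + r² + … + r^4) = C₀ × r(1−r^4)/(1−r)
        = 3.283 × 0.5291 × (1 − 0.07837) / (1 − 0.5291) = 3.400 mg/L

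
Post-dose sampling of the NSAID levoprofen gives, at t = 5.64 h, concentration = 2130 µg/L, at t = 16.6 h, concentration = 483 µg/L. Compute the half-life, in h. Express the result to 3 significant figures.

5.12 h

k = ln(C₁/C₂) / (t₂ − t₁) = ln(2130/483) / (16.6 − 5.64)
  = 1.484 / 10.96 = 0.1354 h⁻¹
t½ = ln2 / k = 0.693147 / 0.1354 = 5.119 h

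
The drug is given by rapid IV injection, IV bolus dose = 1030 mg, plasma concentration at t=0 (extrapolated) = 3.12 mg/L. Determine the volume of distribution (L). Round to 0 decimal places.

330 L

Vd = Dose / C₀ = 1030 / 3.12 = 330.1 L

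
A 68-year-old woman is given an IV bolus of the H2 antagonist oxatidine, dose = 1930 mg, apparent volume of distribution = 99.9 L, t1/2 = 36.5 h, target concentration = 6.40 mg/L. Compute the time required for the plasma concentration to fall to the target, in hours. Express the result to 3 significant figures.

58.2 h

C₀ = Dose / Vd = 1930 / 99.9 = 19.32 mg/L
k = ln2 / t½ = 0.693147 / 36.5 = 0.01899 h⁻¹
t = ln(C₀ / C) / k = ln(19.32 / 6.40) / 0.01899
  = ln(3.019) / 0.01899 = 1.105 / 0.01899 = 58.19 h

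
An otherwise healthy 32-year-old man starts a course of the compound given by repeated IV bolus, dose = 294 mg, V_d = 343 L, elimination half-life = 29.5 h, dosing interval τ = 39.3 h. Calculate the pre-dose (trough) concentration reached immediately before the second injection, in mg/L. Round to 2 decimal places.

C₀ per dose = Dose / Vd = 294 / 343 = 0.8571 mg/L
k = ln2 / t½ = 0.693147 / 29.5 = 0.02350 h⁻¹
Fraction remaining after one interval: r = e^(−kτ) = e^(−0.02350 × 39.3) = 0.3971
Before dose 2, 1 dose has been given (aged 1τ).
C_trough = C₀ × r = 0.8571 × 0.3971 = 0.3404 mg/L

0.34 mg/L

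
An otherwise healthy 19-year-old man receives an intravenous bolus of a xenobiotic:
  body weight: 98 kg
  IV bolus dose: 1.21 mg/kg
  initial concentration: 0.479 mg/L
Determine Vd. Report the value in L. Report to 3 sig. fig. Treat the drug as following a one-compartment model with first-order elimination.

Dose = 1.21 × 98 = 118.6 mg
Vd = Dose / C₀ = 118.6 / 0.479 = 247.6 L

248 L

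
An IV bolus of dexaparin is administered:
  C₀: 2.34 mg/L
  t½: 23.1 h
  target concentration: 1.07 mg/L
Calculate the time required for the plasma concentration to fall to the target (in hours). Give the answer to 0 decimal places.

k = ln2 / t½ = 0.693147 / 23.1 = 0.03001 h⁻¹
t = ln(C₀ / C) / k = ln(2.340 / 1.07) / 0.03001
  = ln(2.187) / 0.03001 = 0.7825 / 0.03001 = 26.07 h

26 h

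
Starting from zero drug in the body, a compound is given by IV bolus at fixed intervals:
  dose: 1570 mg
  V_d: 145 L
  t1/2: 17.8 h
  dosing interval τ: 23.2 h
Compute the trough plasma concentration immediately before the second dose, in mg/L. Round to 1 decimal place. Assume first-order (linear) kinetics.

4.4 mg/L

C₀ per dose = Dose / Vd = 1570 / 145 = 10.83 mg/L
k = ln2 / t½ = 0.693147 / 17.8 = 0.03894 h⁻¹
Fraction remaining after one interval: r = e^(−kτ) = e^(−0.03894 × 23.2) = 0.4052
Before dose 2, 1 dose has been given (aged 1τ).
C_trough = C₀ × r = 10.83 × 0.4052 = 4.388 mg/L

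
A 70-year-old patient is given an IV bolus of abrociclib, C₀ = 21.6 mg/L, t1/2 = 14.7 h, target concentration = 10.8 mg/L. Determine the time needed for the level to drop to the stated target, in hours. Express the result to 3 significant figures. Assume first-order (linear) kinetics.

14.7 h

k = ln2 / t½ = 0.693147 / 14.7 = 0.04715 h⁻¹
t = ln(C₀ / C) / k = ln(21.60 / 10.8) / 0.04715
  = ln(2.000) / 0.04715 = 0.6931 / 0.04715 = 14.70 h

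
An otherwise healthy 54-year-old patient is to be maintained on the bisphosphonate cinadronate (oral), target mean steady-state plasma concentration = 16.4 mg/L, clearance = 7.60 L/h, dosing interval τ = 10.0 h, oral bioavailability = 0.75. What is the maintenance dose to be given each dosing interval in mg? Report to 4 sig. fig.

1662 mg

At steady state, F × (Dose/τ) = Css × CL.
Dose = Css × CL × τ / F = 16.4 × 7.600 × 10.0 / 0.75 = 1662 mg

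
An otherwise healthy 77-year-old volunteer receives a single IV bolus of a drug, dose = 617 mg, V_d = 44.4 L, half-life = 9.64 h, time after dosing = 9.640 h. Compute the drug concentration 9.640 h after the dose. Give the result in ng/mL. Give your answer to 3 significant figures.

C₀ = Dose / Vd = 617.0 / 44.4 = 13.90 mg/L
k = ln2 / t½ = 0.693147 / 9.64 = 0.07190 h⁻¹
t / t½ = 9.640 / 9.64 = 1 half-lives
C = C₀ × (1/2)^1 = 13.90 × 0.5000 = 6.950 mg/L
Convert: 6.950 mg/L × 1000 = 6950 ng/mL

6950 ng/mL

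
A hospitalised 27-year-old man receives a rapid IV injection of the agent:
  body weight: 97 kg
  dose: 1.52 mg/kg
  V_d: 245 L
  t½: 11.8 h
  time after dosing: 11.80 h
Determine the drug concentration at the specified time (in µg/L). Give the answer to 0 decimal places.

Total dose = 1.52 × 97 = 147.4 mg
C₀ = Dose / Vd = 147.4 / 245 = 0.6016 mg/L
k = ln2 / t½ = 0.693147 / 11.8 = 0.05874 h⁻¹
t / t½ = 11.80 / 11.8 = 1 half-lives
C = C₀ × (1/2)^1 = 0.6016 × 0.5000 = 0.3008 mg/L
Convert: 0.3008 mg/L × 1000 = 300.8 µg/L

301 µg/L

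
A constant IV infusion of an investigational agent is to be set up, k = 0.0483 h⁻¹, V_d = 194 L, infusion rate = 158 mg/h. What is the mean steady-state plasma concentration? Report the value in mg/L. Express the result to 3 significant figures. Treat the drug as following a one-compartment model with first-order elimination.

CL = k × Vd = 0.04830 × 194 = 9.370 L/h
At steady state Css = R₀ / CL = 158 / 9.370 = 16.86 mg/L

16.9 mg/L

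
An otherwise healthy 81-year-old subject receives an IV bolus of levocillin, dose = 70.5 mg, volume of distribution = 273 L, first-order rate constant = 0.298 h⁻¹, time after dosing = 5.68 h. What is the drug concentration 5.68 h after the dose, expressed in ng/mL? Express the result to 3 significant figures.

47.5 ng/mL

C₀ = Dose / Vd = 70.50 / 273 = 0.2582 mg/L
C = C₀ · e^(−k·t) = 0.2582 × e^(−0.2980 × 5.68)
  = 0.2582 × 0.1840 = 0.04751 mg/L
Convert: 0.04751 mg/L × 1000 = 47.51 ng/mL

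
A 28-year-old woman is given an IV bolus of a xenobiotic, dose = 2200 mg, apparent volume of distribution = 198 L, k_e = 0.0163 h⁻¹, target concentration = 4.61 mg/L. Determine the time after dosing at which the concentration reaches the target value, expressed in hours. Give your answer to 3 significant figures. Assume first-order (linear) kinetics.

54.0 h

C₀ = Dose / Vd = 2200 / 198 = 11.11 mg/L
t = ln(C₀ / C) / k = ln(11.11 / 4.61) / 0.01630
  = ln(2.410) / 0.01630 = 0.8796 / 0.01630 = 53.96 h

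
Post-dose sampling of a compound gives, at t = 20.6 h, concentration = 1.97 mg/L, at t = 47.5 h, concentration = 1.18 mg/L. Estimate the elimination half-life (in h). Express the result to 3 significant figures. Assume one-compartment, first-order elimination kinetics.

k = ln(C₁/C₂) / (t₂ − t₁) = ln(1.97/1.18) / (47.5 − 20.6)
  = 0.5125 / 26.90 = 0.01905 h⁻¹
t½ = ln2 / k = 0.693147 / 0.01905 = 36.39 h

36.4 h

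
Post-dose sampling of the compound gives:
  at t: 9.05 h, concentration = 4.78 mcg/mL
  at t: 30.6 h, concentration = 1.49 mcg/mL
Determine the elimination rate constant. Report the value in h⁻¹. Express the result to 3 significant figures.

k = ln(C₁/C₂) / (t₂ − t₁) = ln(4.78/1.49) / (30.6 − 9.05)
  = 1.166 / 21.55 = 0.05411 h⁻¹

0.0541 h⁻¹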